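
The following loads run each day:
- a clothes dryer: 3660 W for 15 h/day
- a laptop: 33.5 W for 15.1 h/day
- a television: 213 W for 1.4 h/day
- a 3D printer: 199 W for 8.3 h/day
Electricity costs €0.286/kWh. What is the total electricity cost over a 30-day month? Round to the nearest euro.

€492

clothes dryer: 3660 W × 15 h × 30 d = 1,647,000 Wh = 1,647 kWh
laptop: 33.5 W × 15.1 h × 30 d = 15,175 Wh = 15.18 kWh
television: 213 W × 1.4 h × 30 d = 8,946 Wh = 8.946 kWh
3D printer: 199 W × 8.3 h × 30 d = 49,551 Wh = 49.55 kWh
Total energy = 1,647 + 15.18 + 8.946 + 49.55 = 1,721 kWh
Cost = 1,721 kWh × €0.286 = €492.11 ≈ €492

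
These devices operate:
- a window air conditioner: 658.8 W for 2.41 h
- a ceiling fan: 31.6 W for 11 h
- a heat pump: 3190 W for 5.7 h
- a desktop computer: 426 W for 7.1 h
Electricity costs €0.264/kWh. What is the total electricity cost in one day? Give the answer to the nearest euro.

€6

window air conditioner: 658.8 W × 2.41 h = 1,588 Wh = 1.588 kWh
ceiling fan: 31.6 W × 11 h = 348 Wh = 0.3476 kWh
heat pump: 3190 W × 5.7 h = 18,183 Wh = 18.18 kWh
desktop computer: 426 W × 7.1 h = 3,025 Wh = 3.025 kWh
Total energy = 1.588 + 0.3476 + 18.18 + 3.025 = 23.14 kWh
Cost = 23.14 kWh × €0.264 = €6.11 ≈ €6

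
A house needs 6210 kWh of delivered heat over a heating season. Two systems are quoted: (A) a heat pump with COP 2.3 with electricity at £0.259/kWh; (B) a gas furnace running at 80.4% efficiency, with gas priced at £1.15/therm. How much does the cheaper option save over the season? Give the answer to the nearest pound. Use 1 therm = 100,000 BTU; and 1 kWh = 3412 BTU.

£396

Heat load = 6210 kWh × 3412 = 21,188,520 BTU
Gas: input = 21,188,520 / 0.804 = 26,353,881 BTU = 263.5 therm → 263.5 × £1.15 = £303.07
Heat pump: 21,188,520 BTU / 3412 = 6,210 kWh heat; / 2.3 = 2,700 kWh in → × £0.259 = £699.30
Difference = |£303.07 − £699.30| = £396.23 ≈ £396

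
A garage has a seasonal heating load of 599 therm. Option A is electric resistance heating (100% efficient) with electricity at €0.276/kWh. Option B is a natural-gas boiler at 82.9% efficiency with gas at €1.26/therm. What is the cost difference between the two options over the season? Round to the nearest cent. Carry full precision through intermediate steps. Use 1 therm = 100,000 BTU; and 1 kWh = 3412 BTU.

Heat load = 599 therm × 100,000 = 59,900,000 BTU
Gas: input = 59,900,000 / 0.829 = 72,255,730 BTU = 722.6 therm → 722.6 × €1.26 = €910.42
Electric: 59,900,000 BTU / 3412 = 17,560 kWh → × €0.276 = €4,845.37
Difference = |€910.42 − €4,845.37| = €3,934.95

€3934.95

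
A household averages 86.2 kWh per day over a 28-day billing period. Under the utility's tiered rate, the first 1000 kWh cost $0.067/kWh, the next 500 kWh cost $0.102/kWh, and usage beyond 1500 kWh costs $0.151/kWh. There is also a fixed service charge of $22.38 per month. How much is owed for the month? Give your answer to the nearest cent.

Usage = 86.2 kWh/day × 28 days = 2413.6 kWh
First 1000 kWh × $0.067 = $67.00
Next 500 kWh × $0.102 = $51.00
Remaining 913.6 kWh × $0.151 = $137.95
Energy charge = $255.95; + service $22.38 = $278.33

$278.33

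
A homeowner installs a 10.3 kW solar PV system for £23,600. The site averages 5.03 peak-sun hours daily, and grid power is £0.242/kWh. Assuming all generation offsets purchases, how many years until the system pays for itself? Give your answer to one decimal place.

Daily generation = 10.3 kW × 5.03 h = 51.81 kWh
Annual generation = 51.81 × 365 = 18910 kWh
Annual savings = 18910 × £0.242 = £4,576.29
Payback = £23,600 / £4,576.29 = 5.16 years

5.2 years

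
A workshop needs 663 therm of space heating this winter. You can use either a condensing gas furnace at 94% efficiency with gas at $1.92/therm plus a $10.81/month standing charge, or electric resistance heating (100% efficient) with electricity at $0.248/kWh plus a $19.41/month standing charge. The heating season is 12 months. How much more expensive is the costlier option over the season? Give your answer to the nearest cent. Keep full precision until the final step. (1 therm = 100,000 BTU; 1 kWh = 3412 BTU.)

$3567.98

Heat load = 663 therm × 100,000 = 66,300,000 BTU
Gas: input = 66,300,000 / 0.94 = 70,531,915 BTU = 705.3 therm → 705.3 × $1.92 = $1,354.21; + 12 × $10.81 standing = $1,483.93
Electric: 66,300,000 BTU / 3412 = 19,430 kWh → × $0.248 = $4,818.99; + 12 × $19.41 standing = $5,051.91
Difference = |$1,483.93 − $5,051.91| = $3,567.98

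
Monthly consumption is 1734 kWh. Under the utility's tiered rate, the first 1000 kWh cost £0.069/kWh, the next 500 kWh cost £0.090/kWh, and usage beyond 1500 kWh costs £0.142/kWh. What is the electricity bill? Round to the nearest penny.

First 1000 kWh × £0.069 = £69.00
Next 500 kWh × £0.090 = £45.00
Remaining 234 kWh × £0.142 = £33.23
Total = £147.23

£147.23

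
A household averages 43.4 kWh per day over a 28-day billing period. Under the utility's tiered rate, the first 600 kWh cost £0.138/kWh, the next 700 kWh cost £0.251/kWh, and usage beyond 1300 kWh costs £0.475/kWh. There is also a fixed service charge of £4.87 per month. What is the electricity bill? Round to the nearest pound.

£242

Usage = 43.4 kWh/day × 28 days = 1215.2 kWh
First 600 kWh × £0.138 = £82.80
Next 615.2 kWh × £0.251 = £154.42
Remaining tier: 0 kWh (not reached)
Energy charge = £237.22; + service £4.87 = £242.09 ≈ £242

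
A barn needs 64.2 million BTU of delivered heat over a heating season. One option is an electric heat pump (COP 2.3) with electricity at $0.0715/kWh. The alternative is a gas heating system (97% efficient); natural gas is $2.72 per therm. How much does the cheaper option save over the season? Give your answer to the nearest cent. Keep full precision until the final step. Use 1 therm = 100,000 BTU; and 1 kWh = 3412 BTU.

$1215.32

Heat load = 64.2 × 10⁶ BTU = 64,200,000 BTU
Gas: input = 64,200,000 / 0.97 = 66,185,567 BTU = 661.9 therm → 661.9 × $2.72 = $1,800.25
Heat pump: 64,200,000 BTU / 3412 = 18,820 kWh heat; / 2.3 = 8,181 kWh in → × $0.0715 = $584.93
Difference = |$1,800.25 − $584.93| = $1,215.32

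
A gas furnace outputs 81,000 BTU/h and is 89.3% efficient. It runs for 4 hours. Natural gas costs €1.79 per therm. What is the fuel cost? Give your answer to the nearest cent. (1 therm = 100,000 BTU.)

€6.49

Heat delivered = 81,000 BTU/h × 4 h = 324,000 BTU
Gas input = 324,000 / 0.893 = 362,822 BTU
= 362,822 / 100,000 = 3.628 therm
Cost = 3.628 × €1.79/therm = €6.49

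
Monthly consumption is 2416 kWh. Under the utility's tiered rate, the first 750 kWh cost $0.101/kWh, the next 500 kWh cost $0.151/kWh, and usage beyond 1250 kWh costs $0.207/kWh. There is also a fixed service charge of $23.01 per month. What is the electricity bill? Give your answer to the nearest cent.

First 750 kWh × $0.101 = $75.75
Next 500 kWh × $0.151 = $75.50
Remaining 1166 kWh × $0.207 = $241.36
Energy charge = $392.61; + service $23.01 = $415.62

$415.62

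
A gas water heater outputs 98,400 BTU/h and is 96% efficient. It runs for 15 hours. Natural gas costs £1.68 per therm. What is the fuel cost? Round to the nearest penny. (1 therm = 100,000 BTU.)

£25.83

Heat delivered = 98,400 BTU/h × 15 h = 1,476,000 BTU
Gas input = 1,476,000 / 0.96 = 1,537,500 BTU
= 1,537,500 / 100,000 = 15.38 therm
Cost = 15.38 × £1.68/therm = £25.83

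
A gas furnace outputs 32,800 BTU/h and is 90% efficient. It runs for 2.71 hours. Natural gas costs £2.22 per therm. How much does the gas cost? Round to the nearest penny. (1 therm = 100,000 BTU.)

Heat delivered = 32,800 BTU/h × 2.71 h = 88,888 BTU
Gas input = 88,888 / 0.90 = 98,764 BTU
= 98,764 / 100,000 = 0.9876 therm
Cost = 0.9876 × £2.22/therm = £2.19

£2.19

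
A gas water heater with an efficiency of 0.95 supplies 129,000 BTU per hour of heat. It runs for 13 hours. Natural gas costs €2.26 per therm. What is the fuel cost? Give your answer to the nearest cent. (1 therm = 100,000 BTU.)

Heat delivered = 129,000 BTU/h × 13 h = 1,677,000 BTU
Gas input = 1,677,000 / 0.95 = 1,765,263 BTU
= 1,765,263 / 100,000 = 17.65 therm
Cost = 17.65 × €2.26/therm = €39.89

€39.89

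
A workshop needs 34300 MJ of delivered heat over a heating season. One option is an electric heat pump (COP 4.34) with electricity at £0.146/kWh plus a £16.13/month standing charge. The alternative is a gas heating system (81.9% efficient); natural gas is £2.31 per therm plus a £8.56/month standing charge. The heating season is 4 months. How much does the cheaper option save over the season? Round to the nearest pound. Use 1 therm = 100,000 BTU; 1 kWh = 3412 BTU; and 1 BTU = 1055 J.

Heat load = 34300 MJ = 34,300,000,000 J / 1055 = 32,511,848 BTU
Gas: input = 32,511,848 / 0.819 = 39,697,007 BTU = 397 therm → 397 × £2.31 = £917.00; + 4 × £8.56 standing = £951.24
Heat pump: 32,511,848 BTU / 3412 = 9,529 kWh heat; / 4.34 = 2,196 kWh in → × £0.146 = £320.55; + 4 × £16.13 standing = £385.07
Difference = |£951.24 − £385.07| = £566.17 ≈ £566

£566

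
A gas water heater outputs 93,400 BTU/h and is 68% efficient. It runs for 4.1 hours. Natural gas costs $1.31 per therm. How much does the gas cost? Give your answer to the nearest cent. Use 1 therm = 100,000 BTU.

$7.38

Heat delivered = 93,400 BTU/h × 4.1 h = 382,940 BTU
Gas input = 382,940 / 0.680 = 563,147 BTU
= 563,147 / 100,000 = 5.631 therm
Cost = 5.631 × $1.31/therm = $7.38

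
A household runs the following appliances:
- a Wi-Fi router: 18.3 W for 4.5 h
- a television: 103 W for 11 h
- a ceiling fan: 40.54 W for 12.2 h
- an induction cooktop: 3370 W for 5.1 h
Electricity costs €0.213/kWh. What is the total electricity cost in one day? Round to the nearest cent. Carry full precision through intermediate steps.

Wi-Fi router: 18.3 W × 4.5 h = 82 Wh = 0.08235 kWh
television: 103 W × 11 h = 1,133 Wh = 1.133 kWh
ceiling fan: 40.54 W × 12.2 h = 495 Wh = 0.4946 kWh
induction cooktop: 3370 W × 5.1 h = 17,187 Wh = 17.19 kWh
Total energy = 0.08235 + 1.133 + 0.4946 + 17.19 = 18.9 kWh
Cost = 18.9 kWh × €0.213 = €4.03

€4.03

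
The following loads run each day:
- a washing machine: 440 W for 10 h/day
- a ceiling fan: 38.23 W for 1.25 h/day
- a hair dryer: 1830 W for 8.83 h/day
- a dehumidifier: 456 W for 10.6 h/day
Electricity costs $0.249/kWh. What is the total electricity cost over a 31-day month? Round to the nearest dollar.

$196

washing machine: 440 W × 10 h × 31 d = 136,400 Wh = 136.4 kWh
ceiling fan: 38.23 W × 1.25 h × 31 d = 1,481 Wh = 1.481 kWh
hair dryer: 1830 W × 8.83 h × 31 d = 500,926 Wh = 500.9 kWh
dehumidifier: 456 W × 10.6 h × 31 d = 149,842 Wh = 149.8 kWh
Total energy = 136.4 + 1.481 + 500.9 + 149.8 = 788.6 kWh
Cost = 788.6 kWh × $0.249 = $196.37 ≈ $196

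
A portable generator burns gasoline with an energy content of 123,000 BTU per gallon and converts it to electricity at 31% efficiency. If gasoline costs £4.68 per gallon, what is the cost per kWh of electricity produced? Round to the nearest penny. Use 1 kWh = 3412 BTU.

Electrical output per gallon = 123,000 BTU × 0.31 / 3412 BTU/kWh = 11.18 kWh
Cost per kWh = £4.68 / 11.18 kWh = £0.419

£0.42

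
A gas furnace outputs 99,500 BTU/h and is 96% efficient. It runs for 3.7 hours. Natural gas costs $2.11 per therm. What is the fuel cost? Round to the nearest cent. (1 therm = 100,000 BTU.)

Heat delivered = 99,500 BTU/h × 3.7 h = 368,150 BTU
Gas input = 368,150 / 0.960 = 383,490 BTU
= 383,490 / 100,000 = 3.835 therm
Cost = 3.835 × $2.11/therm = $8.09

$8.09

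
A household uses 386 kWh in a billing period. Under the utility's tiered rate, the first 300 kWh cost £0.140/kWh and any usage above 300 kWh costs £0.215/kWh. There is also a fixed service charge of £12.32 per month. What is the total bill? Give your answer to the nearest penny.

First 300 kWh × £0.140 = £42.00
Remaining 86 kWh × £0.215 = £18.49
Energy charge = £60.49; + service £12.32 = £72.81

£72.81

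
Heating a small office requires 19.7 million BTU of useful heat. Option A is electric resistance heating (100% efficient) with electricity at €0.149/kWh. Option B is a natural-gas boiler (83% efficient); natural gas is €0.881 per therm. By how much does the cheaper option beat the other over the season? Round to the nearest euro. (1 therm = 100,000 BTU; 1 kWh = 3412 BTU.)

Heat load = 19.7 × 10⁶ BTU = 19,700,000 BTU
Gas: input = 19,700,000 / 0.83 = 23,734,940 BTU = 237.3 therm → 237.3 × €0.881 = €209.10
Electric: 19,700,000 BTU / 3412 = 5,774 kWh → × €0.149 = €860.29
Difference = |€209.10 − €860.29| = €651.18 ≈ €651

€651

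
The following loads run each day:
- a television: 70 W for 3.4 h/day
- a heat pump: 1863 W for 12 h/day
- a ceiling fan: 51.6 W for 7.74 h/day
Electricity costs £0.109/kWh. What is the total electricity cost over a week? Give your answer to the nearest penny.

£17.54

television: 70 W × 3.4 h × 7 d = 1,666 Wh = 1.666 kWh
heat pump: 1863 W × 12 h × 7 d = 156,492 Wh = 156.5 kWh
ceiling fan: 51.6 W × 7.74 h × 7 d = 2,796 Wh = 2.796 kWh
Total energy = 1.666 + 156.5 + 2.796 = 161 kWh
Cost = 161 kWh × £0.109 = £17.54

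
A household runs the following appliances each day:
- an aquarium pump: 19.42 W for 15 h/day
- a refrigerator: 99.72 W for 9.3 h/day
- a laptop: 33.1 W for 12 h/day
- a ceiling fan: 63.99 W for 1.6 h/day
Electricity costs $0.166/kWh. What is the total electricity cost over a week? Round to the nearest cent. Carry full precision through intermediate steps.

aquarium pump: 19.42 W × 15 h × 7 d = 2,039 Wh = 2.039 kWh
refrigerator: 99.72 W × 9.3 h × 7 d = 6,492 Wh = 6.492 kWh
laptop: 33.1 W × 12 h × 7 d = 2,780 Wh = 2.78 kWh
ceiling fan: 63.99 W × 1.6 h × 7 d = 717 Wh = 0.7167 kWh
Total energy = 2.039 + 6.492 + 2.78 + 0.7167 = 12.03 kWh
Cost = 12.03 kWh × $0.166 = $2.00

$2.00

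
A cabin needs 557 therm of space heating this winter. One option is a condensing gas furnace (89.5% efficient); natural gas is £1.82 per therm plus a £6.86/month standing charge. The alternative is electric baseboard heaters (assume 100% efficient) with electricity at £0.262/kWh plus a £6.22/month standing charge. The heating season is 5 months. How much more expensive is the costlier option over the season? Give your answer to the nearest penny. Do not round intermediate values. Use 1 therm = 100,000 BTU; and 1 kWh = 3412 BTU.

Heat load = 557 therm × 100,000 = 55,700,000 BTU
Gas: input = 55,700,000 / 0.895 = 62,234,637 BTU = 622.3 therm → 622.3 × £1.82 = £1,132.67; + 5 × £6.86 standing = £1,166.97
Electric: 55,700,000 BTU / 3412 = 16,320 kWh → × £0.262 = £4,277.08; + 5 × £6.22 standing = £4,308.18
Difference = |£1,166.97 − £4,308.18| = £3,141.21

£3141.21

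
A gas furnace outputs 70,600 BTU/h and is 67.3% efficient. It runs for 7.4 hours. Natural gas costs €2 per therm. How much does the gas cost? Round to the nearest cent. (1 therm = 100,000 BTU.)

€15.53

Heat delivered = 70,600 BTU/h × 7.4 h = 522,440 BTU
Gas input = 522,440 / 0.673 = 776,285 BTU
= 776,285 / 100,000 = 7.763 therm
Cost = 7.763 × €2/therm = €15.53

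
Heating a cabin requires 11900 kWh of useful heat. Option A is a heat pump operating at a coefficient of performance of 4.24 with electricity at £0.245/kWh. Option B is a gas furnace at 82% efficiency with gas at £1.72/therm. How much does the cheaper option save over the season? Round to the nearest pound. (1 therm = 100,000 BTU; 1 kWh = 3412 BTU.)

Heat load = 11900 kWh × 3412 = 40,602,800 BTU
Gas: input = 40,602,800 / 0.82 = 49,515,610 BTU = 495.2 therm → 495.2 × £1.72 = £851.67
Heat pump: 40,602,800 BTU / 3412 = 11,900 kWh heat; / 4.24 = 2,807 kWh in → × £0.245 = £687.62
Difference = |£851.67 − £687.62| = £164.05 ≈ £164

£164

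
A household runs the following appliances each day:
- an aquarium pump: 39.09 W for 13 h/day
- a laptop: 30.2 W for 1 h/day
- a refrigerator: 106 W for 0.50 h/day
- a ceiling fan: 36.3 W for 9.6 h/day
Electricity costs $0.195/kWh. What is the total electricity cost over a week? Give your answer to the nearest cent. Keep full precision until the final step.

aquarium pump: 39.09 W × 13 h × 7 d = 3,557 Wh = 3.557 kWh
laptop: 30.2 W × 1 h × 7 d = 211 Wh = 0.2114 kWh
refrigerator: 106 W × 0.50 h × 7 d = 371 Wh = 0.371 kWh
ceiling fan: 36.3 W × 9.6 h × 7 d = 2,439 Wh = 2.439 kWh
Total energy = 3.557 + 0.2114 + 0.371 + 2.439 = 6.579 kWh
Cost = 6.579 kWh × $0.195 = $1.28

$1.28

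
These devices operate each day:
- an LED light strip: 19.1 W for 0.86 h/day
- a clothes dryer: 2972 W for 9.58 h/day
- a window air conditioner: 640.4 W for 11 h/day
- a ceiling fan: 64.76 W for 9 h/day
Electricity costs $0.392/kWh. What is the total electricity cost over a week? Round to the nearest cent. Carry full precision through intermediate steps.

$99.10

LED light strip: 19.1 W × 0.86 h × 7 d = 115 Wh = 0.115 kWh
clothes dryer: 2972 W × 9.58 h × 7 d = 199,302 Wh = 199.3 kWh
window air conditioner: 640.4 W × 11 h × 7 d = 49,311 Wh = 49.31 kWh
ceiling fan: 64.76 W × 9 h × 7 d = 4,080 Wh = 4.08 kWh
Total energy = 0.115 + 199.3 + 49.31 + 4.08 = 252.8 kWh
Cost = 252.8 kWh × $0.392 = $99.10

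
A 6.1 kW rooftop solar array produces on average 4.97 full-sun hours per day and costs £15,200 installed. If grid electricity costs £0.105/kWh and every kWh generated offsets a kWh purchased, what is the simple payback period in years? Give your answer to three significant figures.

Daily generation = 6.1 kW × 4.97 h = 30.32 kWh
Annual generation = 30.32 × 365 = 11066 kWh
Annual savings = 11066 × £0.105 = £1,161.90
Payback = £15,200 / £1,161.90 = 13.1 years

13.1 years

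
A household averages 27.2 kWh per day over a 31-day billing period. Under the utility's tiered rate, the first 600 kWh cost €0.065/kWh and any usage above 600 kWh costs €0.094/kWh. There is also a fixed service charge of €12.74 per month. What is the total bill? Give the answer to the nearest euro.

€75

Usage = 27.2 kWh/day × 31 days = 843.2 kWh
First 600 kWh × €0.065 = €39.00
Remaining 243.2 kWh × €0.094 = €22.86
Energy charge = €61.86; + service €12.74 = €74.60 ≈ €75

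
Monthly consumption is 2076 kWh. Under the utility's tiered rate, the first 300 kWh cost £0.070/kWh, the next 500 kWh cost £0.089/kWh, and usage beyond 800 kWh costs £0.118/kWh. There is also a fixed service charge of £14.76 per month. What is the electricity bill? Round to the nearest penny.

First 300 kWh × £0.070 = £21.00
Next 500 kWh × £0.089 = £44.50
Remaining 1276 kWh × £0.118 = £150.57
Energy charge = £216.07; + service £14.76 = £230.83

£230.83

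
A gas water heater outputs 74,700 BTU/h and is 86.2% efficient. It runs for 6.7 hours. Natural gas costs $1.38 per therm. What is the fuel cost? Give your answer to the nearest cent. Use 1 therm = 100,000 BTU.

$8.01

Heat delivered = 74,700 BTU/h × 6.7 h = 500,490 BTU
Gas input = 500,490 / 0.862 = 580,615 BTU
= 580,615 / 100,000 = 5.806 therm
Cost = 5.806 × $1.38/therm = $8.01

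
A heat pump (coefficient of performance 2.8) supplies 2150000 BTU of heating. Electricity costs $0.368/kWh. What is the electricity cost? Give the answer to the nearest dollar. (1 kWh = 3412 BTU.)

$83

Heat delivered = 2,150,000 BTU / 3412 = 630.1 kWh
Electrical input = 630.1 kWh / 2.8 = 225 kWh
Cost = 225 × $0.368/kWh = $82.82 ≈ $83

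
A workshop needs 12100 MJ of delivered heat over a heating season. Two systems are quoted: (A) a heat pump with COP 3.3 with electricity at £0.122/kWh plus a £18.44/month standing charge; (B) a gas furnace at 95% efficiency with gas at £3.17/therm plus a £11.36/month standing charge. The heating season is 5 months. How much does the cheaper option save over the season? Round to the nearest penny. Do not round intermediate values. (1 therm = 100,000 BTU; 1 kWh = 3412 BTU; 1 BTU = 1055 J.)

Heat load = 12100 MJ = 12,100,000,000 J / 1055 = 11,469,194 BTU
Gas: input = 11,469,194 / 0.95 = 12,072,836 BTU = 120.7 therm → 120.7 × £3.17 = £382.71; + 5 × £11.36 standing = £439.51
Heat pump: 11,469,194 BTU / 3412 = 3,361 kWh heat; / 3.3 = 1,019 kWh in → × £0.122 = £124.27; + 5 × £18.44 standing = £216.47
Difference = |£439.51 − £216.47| = £223.04

£223.04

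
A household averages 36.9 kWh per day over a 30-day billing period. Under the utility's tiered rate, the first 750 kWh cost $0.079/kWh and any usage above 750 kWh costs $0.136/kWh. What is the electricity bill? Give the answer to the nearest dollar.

Usage = 36.9 kWh/day × 30 days = 1107 kWh
First 750 kWh × $0.079 = $59.25
Remaining 357 kWh × $0.136 = $48.55
Total = $107.80 ≈ $108

$108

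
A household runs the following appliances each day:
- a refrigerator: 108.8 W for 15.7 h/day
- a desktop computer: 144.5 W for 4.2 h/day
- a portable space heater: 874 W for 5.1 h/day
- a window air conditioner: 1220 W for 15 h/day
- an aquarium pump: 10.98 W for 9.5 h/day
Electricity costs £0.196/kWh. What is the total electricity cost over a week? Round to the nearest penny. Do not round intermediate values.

refrigerator: 108.8 W × 15.7 h × 7 d = 11,957 Wh = 11.96 kWh
desktop computer: 144.5 W × 4.2 h × 7 d = 4,248 Wh = 4.248 kWh
portable space heater: 874 W × 5.1 h × 7 d = 31,202 Wh = 31.2 kWh
window air conditioner: 1220 W × 15 h × 7 d = 128,100 Wh = 128.1 kWh
aquarium pump: 10.98 W × 9.5 h × 7 d = 730 Wh = 0.7302 kWh
Total energy = 11.96 + 4.248 + 31.2 + 128.1 + 0.7302 = 176.2 kWh
Cost = 176.2 kWh × £0.196 = £34.54

£34.54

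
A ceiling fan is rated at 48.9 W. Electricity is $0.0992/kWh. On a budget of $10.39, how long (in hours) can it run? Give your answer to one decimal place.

Energy budget = $10.39 / $0.0992 per kWh = 104.7 kWh = 104,738 Wh
Runtime = 104,738 Wh / 48.9 W = 2,142 h

2141.9 h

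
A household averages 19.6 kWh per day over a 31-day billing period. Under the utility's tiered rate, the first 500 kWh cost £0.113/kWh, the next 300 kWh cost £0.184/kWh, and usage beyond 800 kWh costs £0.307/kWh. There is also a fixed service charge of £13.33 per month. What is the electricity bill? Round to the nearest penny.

£89.63

Usage = 19.6 kWh/day × 31 days = 607.6 kWh
First 500 kWh × £0.113 = £56.50
Next 107.6 kWh × £0.184 = £19.80
Remaining tier: 0 kWh (not reached)
Energy charge = £76.30; + service £13.33 = £89.63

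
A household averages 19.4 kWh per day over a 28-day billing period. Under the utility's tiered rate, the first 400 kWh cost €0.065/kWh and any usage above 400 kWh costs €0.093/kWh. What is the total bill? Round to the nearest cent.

Usage = 19.4 kWh/day × 28 days = 543.2 kWh
First 400 kWh × €0.065 = €26.00
Remaining 143.2 kWh × €0.093 = €13.32
Total = €39.32

€39.32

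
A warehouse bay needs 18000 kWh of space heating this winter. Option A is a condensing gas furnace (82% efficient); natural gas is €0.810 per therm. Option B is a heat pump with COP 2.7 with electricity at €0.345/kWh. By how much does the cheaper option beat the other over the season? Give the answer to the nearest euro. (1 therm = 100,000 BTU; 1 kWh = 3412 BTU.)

Heat load = 18000 kWh × 3412 = 61,416,000 BTU
Gas: input = 61,416,000 / 0.82 = 74,897,561 BTU = 749 therm → 749 × €0.810 = €606.67
Heat pump: 61,416,000 BTU / 3412 = 18,000 kWh heat; / 2.7 = 6,667 kWh in → × €0.345 = €2,300.00
Difference = |€606.67 − €2,300.00| = €1,693.33 ≈ €1693

€1693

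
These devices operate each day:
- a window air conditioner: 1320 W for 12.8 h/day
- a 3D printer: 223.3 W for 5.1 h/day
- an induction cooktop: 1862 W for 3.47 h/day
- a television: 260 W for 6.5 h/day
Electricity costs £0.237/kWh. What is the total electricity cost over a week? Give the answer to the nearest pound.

window air conditioner: 1320 W × 12.8 h × 7 d = 118,272 Wh = 118.3 kWh
3D printer: 223.3 W × 5.1 h × 7 d = 7,972 Wh = 7.972 kWh
induction cooktop: 1862 W × 3.47 h × 7 d = 45,228 Wh = 45.23 kWh
television: 260 W × 6.5 h × 7 d = 11,830 Wh = 11.83 kWh
Total energy = 118.3 + 7.972 + 45.23 + 11.83 = 183.3 kWh
Cost = 183.3 kWh × £0.237 = £43.44 ≈ £43

£43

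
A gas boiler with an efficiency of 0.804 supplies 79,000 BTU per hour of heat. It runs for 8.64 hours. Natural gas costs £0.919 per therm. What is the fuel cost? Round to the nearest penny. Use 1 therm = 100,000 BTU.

Heat delivered = 79,000 BTU/h × 8.64 h = 682,560 BTU
Gas input = 682,560 / 0.804 = 848,955 BTU
= 848,955 / 100,000 = 8.49 therm
Cost = 8.49 × £0.919/therm = £7.80

£7.80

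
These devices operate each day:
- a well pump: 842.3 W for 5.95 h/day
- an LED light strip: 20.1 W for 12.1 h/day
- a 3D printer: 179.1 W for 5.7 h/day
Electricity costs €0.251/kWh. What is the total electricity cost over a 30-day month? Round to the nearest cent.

€47.26

well pump: 842.3 W × 5.95 h × 30 d = 150,351 Wh = 150.4 kWh
LED light strip: 20.1 W × 12.1 h × 30 d = 7,296 Wh = 7.296 kWh
3D printer: 179.1 W × 5.7 h × 30 d = 30,626 Wh = 30.63 kWh
Total energy = 150.4 + 7.296 + 30.63 = 188.3 kWh
Cost = 188.3 kWh × €0.251 = €47.26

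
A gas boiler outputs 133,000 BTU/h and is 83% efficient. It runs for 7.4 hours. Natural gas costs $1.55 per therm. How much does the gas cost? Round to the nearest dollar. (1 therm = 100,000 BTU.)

Heat delivered = 133,000 BTU/h × 7.4 h = 984,200 BTU
Gas input = 984,200 / 0.830 = 1,185,783 BTU
= 1,185,783 / 100,000 = 11.86 therm
Cost = 11.86 × $1.55/therm = $18.38 ≈ $18

$18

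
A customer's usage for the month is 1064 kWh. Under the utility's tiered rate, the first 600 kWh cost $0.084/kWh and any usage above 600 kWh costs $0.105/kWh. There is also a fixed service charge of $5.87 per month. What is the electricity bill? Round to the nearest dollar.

First 600 kWh × $0.084 = $50.40
Remaining 464 kWh × $0.105 = $48.72
Energy charge = $99.12; + service $5.87 = $104.99 ≈ $105

$105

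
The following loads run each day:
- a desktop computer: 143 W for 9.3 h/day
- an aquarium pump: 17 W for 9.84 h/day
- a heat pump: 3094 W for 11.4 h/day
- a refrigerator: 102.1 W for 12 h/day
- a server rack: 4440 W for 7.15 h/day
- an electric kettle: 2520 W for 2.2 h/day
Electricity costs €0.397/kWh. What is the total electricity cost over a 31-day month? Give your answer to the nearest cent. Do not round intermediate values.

desktop computer: 143 W × 9.3 h × 31 d = 41,227 Wh = 41.23 kWh
aquarium pump: 17 W × 9.84 h × 31 d = 5,186 Wh = 5.186 kWh
heat pump: 3094 W × 11.4 h × 31 d = 1,093,420 Wh = 1,093 kWh
refrigerator: 102.1 W × 12 h × 31 d = 37,981 Wh = 37.98 kWh
server rack: 4440 W × 7.15 h × 31 d = 984,126 Wh = 984.1 kWh
electric kettle: 2520 W × 2.2 h × 31 d = 171,864 Wh = 171.9 kWh
Total energy = 41.23 + 5.186 + 1,093 + 37.98 + 984.1 + 171.9 = 2,334 kWh
Cost = 2,334 kWh × €0.397 = €926.52

€926.52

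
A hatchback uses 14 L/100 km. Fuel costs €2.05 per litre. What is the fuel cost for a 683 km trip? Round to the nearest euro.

Fuel = 14 L/100 km × 683 km / 100 = 95.62 L
Cost = 95.62 L × €2.05/L = €196.02 ≈ €196

€196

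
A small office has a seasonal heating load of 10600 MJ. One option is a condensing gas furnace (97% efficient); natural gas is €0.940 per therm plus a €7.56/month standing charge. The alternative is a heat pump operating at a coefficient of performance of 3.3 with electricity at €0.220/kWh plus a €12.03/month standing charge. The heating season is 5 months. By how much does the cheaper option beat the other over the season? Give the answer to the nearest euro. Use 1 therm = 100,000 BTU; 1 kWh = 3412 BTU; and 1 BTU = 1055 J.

€121

Heat load = 10600 MJ = 10,600,000,000 J / 1055 = 10,047,393 BTU
Gas: input = 10,047,393 / 0.97 = 10,358,137 BTU = 103.6 therm → 103.6 × €0.940 = €97.37; + 5 × €7.56 standing = €135.17
Heat pump: 10,047,393 BTU / 3412 = 2,945 kWh heat; / 3.3 = 892.3 kWh in → × €0.220 = €196.31; + 5 × €12.03 standing = €256.46
Difference = |€135.17 − €256.46| = €121.30 ≈ €121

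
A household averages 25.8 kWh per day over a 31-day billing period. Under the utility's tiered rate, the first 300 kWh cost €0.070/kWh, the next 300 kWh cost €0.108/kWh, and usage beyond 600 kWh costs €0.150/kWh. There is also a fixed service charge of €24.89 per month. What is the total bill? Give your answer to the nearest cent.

€108.26

Usage = 25.8 kWh/day × 31 days = 799.8 kWh
First 300 kWh × €0.070 = €21.00
Next 300 kWh × €0.108 = €32.40
Remaining 199.8 kWh × €0.150 = €29.97
Energy charge = €83.37; + service €24.89 = €108.26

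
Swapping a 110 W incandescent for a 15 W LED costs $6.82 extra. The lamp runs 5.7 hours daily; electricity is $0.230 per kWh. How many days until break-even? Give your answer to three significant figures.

54.8 days

Power saved = 110 − 15 = 95 W
Daily energy saved = 95 W × 5.7 h = 541.5 Wh = 0.5415 kWh
Daily savings = 0.5415 × $0.230 = $0.1245
Payback = $6.82 / $0.1245 per day = 54.76 days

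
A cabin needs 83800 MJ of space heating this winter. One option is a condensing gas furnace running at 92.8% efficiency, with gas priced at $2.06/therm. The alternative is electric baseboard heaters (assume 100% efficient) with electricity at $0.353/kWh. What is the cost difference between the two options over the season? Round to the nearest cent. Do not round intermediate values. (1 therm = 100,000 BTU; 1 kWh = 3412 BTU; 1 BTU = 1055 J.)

Heat load = 83800 MJ = 83,800,000,000 J / 1055 = 79,431,280 BTU
Gas: input = 79,431,280 / 0.928 = 85,594,051 BTU = 855.9 therm → 855.9 × $2.06 = $1,763.24
Electric: 79,431,280 BTU / 3412 = 23,280 kWh → × $0.353 = $8,217.83
Difference = |$1,763.24 − $8,217.83| = $6,454.59

$6454.59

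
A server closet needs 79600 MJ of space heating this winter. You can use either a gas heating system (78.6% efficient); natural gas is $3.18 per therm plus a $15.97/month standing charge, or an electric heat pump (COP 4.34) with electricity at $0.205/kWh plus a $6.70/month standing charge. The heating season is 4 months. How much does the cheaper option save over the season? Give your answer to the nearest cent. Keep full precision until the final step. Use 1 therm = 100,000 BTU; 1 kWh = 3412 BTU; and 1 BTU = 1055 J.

$2045.13

Heat load = 79600 MJ = 79,600,000,000 J / 1055 = 75,450,237 BTU
Gas: input = 75,450,237 / 0.786 = 95,992,668 BTU = 959.9 therm → 959.9 × $3.18 = $3,052.57; + 4 × $15.97 standing = $3,116.45
Heat pump: 75,450,237 BTU / 3412 = 22,110 kWh heat; / 4.34 = 5,095 kWh in → × $0.205 = $1,044.52; + 4 × $6.70 standing = $1,071.32
Difference = |$3,116.45 − $1,071.32| = $2,045.13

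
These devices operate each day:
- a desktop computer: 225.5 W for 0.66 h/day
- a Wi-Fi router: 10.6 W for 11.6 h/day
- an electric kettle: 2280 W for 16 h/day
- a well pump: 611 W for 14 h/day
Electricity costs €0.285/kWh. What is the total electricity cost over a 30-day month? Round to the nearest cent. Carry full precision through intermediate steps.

€387.36

desktop computer: 225.5 W × 0.66 h × 30 d = 4,465 Wh = 4.465 kWh
Wi-Fi router: 10.6 W × 11.6 h × 30 d = 3,689 Wh = 3.689 kWh
electric kettle: 2280 W × 16 h × 30 d = 1,094,400 Wh = 1,094 kWh
well pump: 611 W × 14 h × 30 d = 256,620 Wh = 256.6 kWh
Total energy = 4.465 + 3.689 + 1,094 + 256.6 = 1,359 kWh
Cost = 1,359 kWh × €0.285 = €387.36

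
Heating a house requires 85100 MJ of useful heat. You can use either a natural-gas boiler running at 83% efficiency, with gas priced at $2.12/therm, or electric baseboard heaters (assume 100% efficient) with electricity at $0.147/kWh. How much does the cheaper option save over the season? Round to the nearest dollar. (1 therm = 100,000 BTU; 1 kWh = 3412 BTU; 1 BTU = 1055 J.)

$1415

Heat load = 85100 MJ = 85,100,000,000 J / 1055 = 80,663,507 BTU
Gas: input = 80,663,507 / 0.83 = 97,184,948 BTU = 971.8 therm → 971.8 × $2.12 = $2,060.32
Electric: 80,663,507 BTU / 3412 = 23,640 kWh → × $0.147 = $3,475.24
Difference = |$2,060.32 − $3,475.24| = $1,414.92 ≈ $1415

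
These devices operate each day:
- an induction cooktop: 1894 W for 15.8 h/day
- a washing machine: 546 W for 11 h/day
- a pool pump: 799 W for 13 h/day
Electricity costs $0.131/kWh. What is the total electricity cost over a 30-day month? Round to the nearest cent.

$182.03

induction cooktop: 1894 W × 15.8 h × 30 d = 897,756 Wh = 897.8 kWh
washing machine: 546 W × 11 h × 30 d = 180,180 Wh = 180.2 kWh
pool pump: 799 W × 13 h × 30 d = 311,610 Wh = 311.6 kWh
Total energy = 897.8 + 180.2 + 311.6 = 1,390 kWh
Cost = 1,390 kWh × $0.131 = $182.03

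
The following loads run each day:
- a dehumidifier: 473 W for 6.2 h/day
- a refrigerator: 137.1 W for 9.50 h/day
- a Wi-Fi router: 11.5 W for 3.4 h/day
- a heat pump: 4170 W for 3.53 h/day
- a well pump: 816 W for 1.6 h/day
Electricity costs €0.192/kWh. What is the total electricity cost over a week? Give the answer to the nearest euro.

dehumidifier: 473 W × 6.2 h × 7 d = 20,528 Wh = 20.53 kWh
refrigerator: 137.1 W × 9.50 h × 7 d = 9,117 Wh = 9.117 kWh
Wi-Fi router: 11.5 W × 3.4 h × 7 d = 274 Wh = 0.2737 kWh
heat pump: 4170 W × 3.53 h × 7 d = 103,041 Wh = 103 kWh
well pump: 816 W × 1.6 h × 7 d = 9,139 Wh = 9.139 kWh
Total energy = 20.53 + 9.117 + 0.2737 + 103 + 9.139 = 142.1 kWh
Cost = 142.1 kWh × €0.192 = €27.28 ≈ €27

€27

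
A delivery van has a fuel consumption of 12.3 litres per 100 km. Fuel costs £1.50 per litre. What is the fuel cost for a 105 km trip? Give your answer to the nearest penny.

Fuel = 12.3 L/100 km × 105 km / 100 = 12.91 L
Cost = 12.91 L × £1.50/L = £19.37

£19.37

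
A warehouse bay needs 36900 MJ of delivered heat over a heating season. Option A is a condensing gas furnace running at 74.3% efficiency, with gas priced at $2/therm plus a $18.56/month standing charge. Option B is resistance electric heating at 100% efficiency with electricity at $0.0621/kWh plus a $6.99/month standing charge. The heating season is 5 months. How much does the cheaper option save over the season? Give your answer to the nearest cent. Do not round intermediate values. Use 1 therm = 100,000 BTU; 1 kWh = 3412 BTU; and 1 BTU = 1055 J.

Heat load = 36900 MJ = 36,900,000,000 J / 1055 = 34,976,303 BTU
Gas: input = 34,976,303 / 0.743 = 47,074,432 BTU = 470.7 therm → 470.7 × $2 = $941.49; + 5 × $18.56 standing = $1,034.29
Electric: 34,976,303 BTU / 3412 = 10,250 kWh → × $0.0621 = $636.59; + 5 × $6.99 standing = $671.54
Difference = |$1,034.29 − $671.54| = $362.75

$362.75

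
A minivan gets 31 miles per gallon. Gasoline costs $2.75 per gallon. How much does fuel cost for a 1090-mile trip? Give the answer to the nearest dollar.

$97

Fuel = 1090 mi / 31 mpg = 35.16 gal
Cost = 35.16 gal × $2.75/gal = $96.69 ≈ $97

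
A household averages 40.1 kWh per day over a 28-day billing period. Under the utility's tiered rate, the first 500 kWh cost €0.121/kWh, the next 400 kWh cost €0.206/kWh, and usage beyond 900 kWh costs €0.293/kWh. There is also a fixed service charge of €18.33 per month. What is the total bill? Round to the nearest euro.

€227

Usage = 40.1 kWh/day × 28 days = 1122.8 kWh
First 500 kWh × €0.121 = €60.50
Next 400 kWh × €0.206 = €82.40
Remaining 222.8 kWh × €0.293 = €65.28
Energy charge = €208.18; + service €18.33 = €226.51 ≈ €227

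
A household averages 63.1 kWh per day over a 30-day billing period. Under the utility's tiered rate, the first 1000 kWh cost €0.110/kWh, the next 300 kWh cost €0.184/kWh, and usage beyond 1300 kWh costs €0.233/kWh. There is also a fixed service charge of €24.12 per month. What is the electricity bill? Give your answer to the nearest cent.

€327.49

Usage = 63.1 kWh/day × 30 days = 1893 kWh
First 1000 kWh × €0.110 = €110.00
Next 300 kWh × €0.184 = €55.20
Remaining 593 kWh × €0.233 = €138.17
Energy charge = €303.37; + service €24.12 = €327.49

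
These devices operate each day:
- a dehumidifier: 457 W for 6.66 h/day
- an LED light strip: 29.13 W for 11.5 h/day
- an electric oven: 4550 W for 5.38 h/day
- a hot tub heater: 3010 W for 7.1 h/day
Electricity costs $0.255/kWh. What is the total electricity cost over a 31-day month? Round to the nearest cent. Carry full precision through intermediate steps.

$389.15

dehumidifier: 457 W × 6.66 h × 31 d = 94,352 Wh = 94.35 kWh
LED light strip: 29.13 W × 11.5 h × 31 d = 10,385 Wh = 10.38 kWh
electric oven: 4550 W × 5.38 h × 31 d = 758,849 Wh = 758.8 kWh
hot tub heater: 3010 W × 7.1 h × 31 d = 662,501 Wh = 662.5 kWh
Total energy = 94.35 + 10.38 + 758.8 + 662.5 = 1,526 kWh
Cost = 1,526 kWh × $0.255 = $389.15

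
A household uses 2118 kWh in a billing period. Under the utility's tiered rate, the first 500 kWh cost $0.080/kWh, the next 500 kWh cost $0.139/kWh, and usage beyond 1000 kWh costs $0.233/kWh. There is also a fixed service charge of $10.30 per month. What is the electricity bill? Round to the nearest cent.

$380.29

First 500 kWh × $0.080 = $40.00
Next 500 kWh × $0.139 = $69.50
Remaining 1118 kWh × $0.233 = $260.49
Energy charge = $369.99; + service $10.30 = $380.29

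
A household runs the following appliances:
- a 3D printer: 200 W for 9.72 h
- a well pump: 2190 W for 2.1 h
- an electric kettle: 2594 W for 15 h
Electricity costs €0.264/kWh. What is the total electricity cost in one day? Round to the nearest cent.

€12.00

3D printer: 200 W × 9.72 h = 1,944 Wh = 1.944 kWh
well pump: 2190 W × 2.1 h = 4,599 Wh = 4.599 kWh
electric kettle: 2594 W × 15 h = 38,910 Wh = 38.91 kWh
Total energy = 1.944 + 4.599 + 38.91 = 45.45 kWh
Cost = 45.45 kWh × €0.264 = €12.00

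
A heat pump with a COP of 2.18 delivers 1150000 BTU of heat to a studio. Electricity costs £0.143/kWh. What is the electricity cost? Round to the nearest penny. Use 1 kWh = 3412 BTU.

£22.11

Heat delivered = 1,150,000 BTU / 3412 = 337 kWh
Electrical input = 337 kWh / 2.18 = 154.6 kWh
Cost = 154.6 × £0.143/kWh = £22.11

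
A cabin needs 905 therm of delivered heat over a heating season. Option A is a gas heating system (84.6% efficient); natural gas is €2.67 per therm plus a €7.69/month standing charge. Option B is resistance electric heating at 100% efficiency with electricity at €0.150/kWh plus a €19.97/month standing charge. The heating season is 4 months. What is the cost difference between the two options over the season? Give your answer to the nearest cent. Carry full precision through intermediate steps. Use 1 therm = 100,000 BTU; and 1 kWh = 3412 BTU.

€1171.52

Heat load = 905 therm × 100,000 = 90,500,000 BTU
Gas: input = 90,500,000 / 0.846 = 106,973,995 BTU = 1,070 therm → 1,070 × €2.67 = €2,856.21; + 4 × €7.69 standing = €2,886.97
Electric: 90,500,000 BTU / 3412 = 26,520 kWh → × €0.150 = €3,978.60; + 4 × €19.97 standing = €4,058.48
Difference = |€2,886.97 − €4,058.48| = €1,171.52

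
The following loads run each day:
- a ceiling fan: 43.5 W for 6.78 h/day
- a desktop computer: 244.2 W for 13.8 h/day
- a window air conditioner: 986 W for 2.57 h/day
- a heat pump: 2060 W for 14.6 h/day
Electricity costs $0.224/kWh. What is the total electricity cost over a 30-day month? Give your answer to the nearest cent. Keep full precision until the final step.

ceiling fan: 43.5 W × 6.78 h × 30 d = 8,848 Wh = 8.848 kWh
desktop computer: 244.2 W × 13.8 h × 30 d = 101,099 Wh = 101.1 kWh
window air conditioner: 986 W × 2.57 h × 30 d = 76,021 Wh = 76.02 kWh
heat pump: 2060 W × 14.6 h × 30 d = 902,280 Wh = 902.3 kWh
Total energy = 8.848 + 101.1 + 76.02 + 902.3 = 1,088 kWh
Cost = 1,088 kWh × $0.224 = $243.77

$243.77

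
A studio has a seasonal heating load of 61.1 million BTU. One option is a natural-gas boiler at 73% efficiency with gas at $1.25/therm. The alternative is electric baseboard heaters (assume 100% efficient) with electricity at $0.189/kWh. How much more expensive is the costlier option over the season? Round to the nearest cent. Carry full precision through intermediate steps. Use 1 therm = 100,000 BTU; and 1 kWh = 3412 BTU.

$2338.26

Heat load = 61.1 × 10⁶ BTU = 61,100,000 BTU
Gas: input = 61,100,000 / 0.73 = 83,698,630 BTU = 837 therm → 837 × $1.25 = $1,046.23
Electric: 61,100,000 BTU / 3412 = 17,910 kWh → × $0.189 = $3,384.50
Difference = |$1,046.23 − $3,384.50| = $2,338.26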